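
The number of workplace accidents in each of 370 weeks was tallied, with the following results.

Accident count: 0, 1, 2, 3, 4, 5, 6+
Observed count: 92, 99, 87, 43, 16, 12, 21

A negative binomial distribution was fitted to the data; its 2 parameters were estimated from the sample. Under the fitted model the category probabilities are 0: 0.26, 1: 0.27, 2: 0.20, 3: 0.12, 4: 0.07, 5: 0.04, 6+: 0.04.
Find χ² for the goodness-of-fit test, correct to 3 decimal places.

9.431

Expected counts E_i = n·p_i: 370×0.26 = 96.2, 370×0.27 = 99.9, 370×0.20 = 74, 370×0.12 = 44.4, 370×0.07 = 25.9, 370×0.04 = 14.8, 370×0.04 = 14.8.
cat         O        E   (O−E)²/E
0          92     96.2     0.1834
1          99     99.9     0.0081
2          87       74     2.2838
3          43     44.4     0.0441
4          16     25.9     3.7842
5          12     14.8     0.5297
6+         21     14.8     2.5973
Sum = 9.431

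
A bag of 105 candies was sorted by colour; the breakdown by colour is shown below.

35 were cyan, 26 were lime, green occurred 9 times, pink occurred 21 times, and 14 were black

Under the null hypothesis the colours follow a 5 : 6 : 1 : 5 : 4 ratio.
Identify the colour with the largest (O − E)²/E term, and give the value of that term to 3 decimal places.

Ratio total = 21. Expected counts: 105×5/21 = 25, 105×6/21 = 30, 105×1/21 = 5, 105×5/21 = 25, 105×4/21 = 20.
cyan: (35 − 25)²/25 = 100/25 = 4.0000
lime: (26 − 30)²/30 = 16/30 = 0.5333
green: (9 − 5)²/5 = 16/5 = 3.2000
pink: (21 − 25)²/25 = 16/25 = 0.6400
black: (14 − 20)²/20 = 36/20 = 1.8000
The largest term is for cyan: 4.000.

cyan, 4.000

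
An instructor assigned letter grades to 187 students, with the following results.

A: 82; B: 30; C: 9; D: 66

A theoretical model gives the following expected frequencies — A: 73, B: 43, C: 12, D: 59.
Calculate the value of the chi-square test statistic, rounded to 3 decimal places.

χ² = (82−73)²/73 + (30−43)²/43 + (9−12)²/12 + (66−59)²/59
   = 1.1096 + 3.9302 + 0.7500 + 0.8305
Sum = 6.620

6.620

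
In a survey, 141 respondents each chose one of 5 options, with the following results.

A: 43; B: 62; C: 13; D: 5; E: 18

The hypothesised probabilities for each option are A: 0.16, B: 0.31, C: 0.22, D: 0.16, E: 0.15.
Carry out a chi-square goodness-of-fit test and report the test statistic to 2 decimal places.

Expected counts E_i = n·p_i: 141×0.16 = 22.56, 141×0.31 = 43.71, 141×0.22 = 31.02, 141×0.16 = 22.56, 141×0.15 = 21.15.
cat         O        E   (O−E)²/E
A          43    22.56     18.519
B          62    43.71      7.653
C          13    31.02     10.468
D           5    22.56     13.668
E          18    21.15      0.469
Sum = 50.78

50.78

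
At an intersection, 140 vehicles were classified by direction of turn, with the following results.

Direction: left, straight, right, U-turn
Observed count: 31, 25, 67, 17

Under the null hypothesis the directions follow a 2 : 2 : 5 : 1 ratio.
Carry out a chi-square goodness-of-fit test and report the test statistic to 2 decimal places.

1.41

Ratio total = 10. Expected counts: 140×2/10 = 28, 140×2/10 = 28, 140×5/10 = 70, 140×1/10 = 14.
left: (31 − 28)²/28 = 9/28 = 0.321
straight: (25 − 28)²/28 = 9/28 = 0.321
right: (67 − 70)²/70 = 9/70 = 0.129
U-turn: (17 − 14)²/14 = 9/14 = 0.643
Sum = 1.41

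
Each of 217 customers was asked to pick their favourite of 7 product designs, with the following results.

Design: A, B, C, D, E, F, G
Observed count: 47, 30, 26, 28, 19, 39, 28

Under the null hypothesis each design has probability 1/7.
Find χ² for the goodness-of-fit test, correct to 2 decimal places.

16.39

Expected count for each of the 7 categories: 217/7 = 31.
χ² = (47−31)²/31 + (30−31)²/31 + (26−31)²/31 + (28−31)²/31 + (19−31)²/31 + (39−31)²/31 + (28−31)²/31
   = 8.258 + 0.032 + 0.806 + 0.290 + 4.645 + 2.065 + 0.290
Sum = 16.39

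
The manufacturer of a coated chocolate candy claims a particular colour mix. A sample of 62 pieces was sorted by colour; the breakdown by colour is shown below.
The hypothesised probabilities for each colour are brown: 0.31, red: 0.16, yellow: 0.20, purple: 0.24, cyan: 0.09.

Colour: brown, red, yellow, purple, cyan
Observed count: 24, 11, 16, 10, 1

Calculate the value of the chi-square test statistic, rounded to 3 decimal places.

Expected counts E_i = n·p_i: 62×0.31 = 19.22, 62×0.16 = 9.92, 62×0.20 = 12.4, 62×0.24 = 14.88, 62×0.09 = 5.58.
cat         O        E   (O−E)²/E
brown      24    19.22     1.1888
red        11     9.92     0.1176
yellow     16     12.4     1.0452
purple     10    14.88     1.6004
cyan        1     5.58     3.7592
Sum = 7.711

7.711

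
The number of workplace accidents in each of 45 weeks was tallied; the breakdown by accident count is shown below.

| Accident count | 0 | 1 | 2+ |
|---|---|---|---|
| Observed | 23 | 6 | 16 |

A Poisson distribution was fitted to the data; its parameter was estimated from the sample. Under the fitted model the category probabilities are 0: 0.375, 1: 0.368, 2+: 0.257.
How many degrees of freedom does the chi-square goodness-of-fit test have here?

1

There are k = 3 categories and 1 parameter estimated from the data, so df = 3 − 1 − 1 = 1.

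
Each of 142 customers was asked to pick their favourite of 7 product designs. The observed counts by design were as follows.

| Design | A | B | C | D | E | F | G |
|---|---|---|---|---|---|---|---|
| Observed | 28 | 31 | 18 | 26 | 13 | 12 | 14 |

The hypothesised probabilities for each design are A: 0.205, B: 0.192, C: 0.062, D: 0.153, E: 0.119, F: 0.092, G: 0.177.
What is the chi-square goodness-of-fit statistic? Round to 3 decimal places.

16.919

Expected counts E_i = n·p_i: 142×0.205 = 29.11, 142×0.192 = 27.264, 142×0.062 = 8.804, 142×0.153 = 21.726, 142×0.119 = 16.898, 142×0.092 = 13.064, 142×0.177 = 25.134.
cat         O        E   (O−E)²/E
A          28    29.11     0.0423
B          31   27.264     0.5119
C          18    8.804     9.6055
D          26   21.726     0.8408
E          13   16.898     0.8992
F          12   13.064     0.0867
G          14   25.134     4.9322
Sum = 16.919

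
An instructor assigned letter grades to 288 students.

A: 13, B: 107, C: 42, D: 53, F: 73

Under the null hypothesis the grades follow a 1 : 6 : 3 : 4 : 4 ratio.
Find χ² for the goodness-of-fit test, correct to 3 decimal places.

5.729

Ratio total = 18. Expected counts: 288×1/18 = 16, 288×6/18 = 96, 288×3/18 = 48, 288×4/18 = 64, 288×4/18 = 64.
cat         O        E   (O−E)²/E
A          13       16     0.5625
B         107       96     1.2604
C          42       48     0.7500
D          53       64     1.8906
F          73       64     1.2656
Sum = 5.729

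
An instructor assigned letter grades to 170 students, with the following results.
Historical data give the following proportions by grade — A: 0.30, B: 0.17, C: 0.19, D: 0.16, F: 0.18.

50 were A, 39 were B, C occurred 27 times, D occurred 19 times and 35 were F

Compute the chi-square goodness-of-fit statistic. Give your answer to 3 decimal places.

7.524

Expected counts E_i = n·p_i: 170×0.30 = 51, 170×0.17 = 28.9, 170×0.19 = 32.3, 170×0.16 = 27.2, 170×0.18 = 30.6.
χ² = (50−51)²/51 + (39−28.9)²/28.9 + (27−32.3)²/32.3 + (19−27.2)²/27.2 + (35−30.6)²/30.6
   = 0.0196 + 3.5298 + 0.8697 + 2.4721 + 0.6327
Sum = 7.524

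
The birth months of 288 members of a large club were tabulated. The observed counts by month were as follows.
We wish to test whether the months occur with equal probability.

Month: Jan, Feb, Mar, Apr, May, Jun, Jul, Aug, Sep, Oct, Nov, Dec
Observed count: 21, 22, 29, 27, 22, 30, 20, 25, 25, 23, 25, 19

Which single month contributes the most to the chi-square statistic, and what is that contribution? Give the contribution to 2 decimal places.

Jun, 1.50

Expected count for each of the 12 categories: 288/12 = 24.
χ² = (21−24)²/24 + (22−24)²/24 + (29−24)²/24 + (27−24)²/24 + (22−24)²/24 + (30−24)²/24 + (20−24)²/24 + (25−24)²/24 + (25−24)²/24 + (23−24)²/24 + (25−24)²/24 + (19−24)²/24
   = 0.375 + 0.167 + 1.042 + 0.375 + 0.167 + 1.500 + 0.667 + 0.042 + 0.042 + 0.042 + 0.042 + 1.042
The largest term is for Jun: 1.50.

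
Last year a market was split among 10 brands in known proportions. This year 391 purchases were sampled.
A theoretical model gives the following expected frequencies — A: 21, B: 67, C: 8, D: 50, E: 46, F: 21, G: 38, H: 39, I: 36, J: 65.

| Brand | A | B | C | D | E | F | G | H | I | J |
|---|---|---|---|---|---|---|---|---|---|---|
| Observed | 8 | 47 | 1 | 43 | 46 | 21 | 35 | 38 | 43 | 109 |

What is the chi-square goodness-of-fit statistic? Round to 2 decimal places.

52.53

cat         O        E   (O−E)²/E
A           8       21      8.048
B          47       67      5.970
C           1        8      6.125
D          43       50      0.980
E          46       46      0.000
F          21       21      0.000
G          35       38      0.237
H          38       39      0.026
I          43       36      1.361
J         109       65     29.785
Sum = 52.53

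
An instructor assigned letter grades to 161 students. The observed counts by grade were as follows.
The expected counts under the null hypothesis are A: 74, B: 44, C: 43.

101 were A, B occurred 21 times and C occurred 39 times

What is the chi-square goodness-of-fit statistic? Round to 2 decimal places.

A: (101 − 74)²/74 = 729/74 = 9.851
B: (21 − 44)²/44 = 529/44 = 12.023
C: (39 − 43)²/43 = 16/43 = 0.372
Sum = 22.25

22.25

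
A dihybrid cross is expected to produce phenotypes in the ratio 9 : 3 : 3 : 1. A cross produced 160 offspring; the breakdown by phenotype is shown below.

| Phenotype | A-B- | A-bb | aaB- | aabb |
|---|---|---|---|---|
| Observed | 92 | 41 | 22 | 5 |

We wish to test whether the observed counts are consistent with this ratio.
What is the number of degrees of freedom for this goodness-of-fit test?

There are k = 4 categories and no parameters were estimated from the data, so df = 4 − 1 = 3.

3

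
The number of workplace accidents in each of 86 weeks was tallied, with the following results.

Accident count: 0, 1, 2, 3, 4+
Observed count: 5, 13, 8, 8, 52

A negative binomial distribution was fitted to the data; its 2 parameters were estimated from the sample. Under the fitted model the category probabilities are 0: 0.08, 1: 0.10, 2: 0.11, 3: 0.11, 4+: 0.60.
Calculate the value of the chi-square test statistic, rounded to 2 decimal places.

3.22

Expected counts E_i = n·p_i: 86×0.08 = 6.88, 86×0.10 = 8.6, 86×0.11 = 9.46, 86×0.11 = 9.46, 86×0.60 = 51.6.
0: (5 − 6.88)²/6.88 = 3.5344/6.88 = 0.514
1: (13 − 8.6)²/8.6 = 19.36/8.6 = 2.251
2: (8 − 9.46)²/9.46 = 2.1316/9.46 = 0.225
3: (8 − 9.46)²/9.46 = 2.1316/9.46 = 0.225
4+: (52 − 51.6)²/51.6 = 0.16/51.6 = 0.003
Sum = 3.22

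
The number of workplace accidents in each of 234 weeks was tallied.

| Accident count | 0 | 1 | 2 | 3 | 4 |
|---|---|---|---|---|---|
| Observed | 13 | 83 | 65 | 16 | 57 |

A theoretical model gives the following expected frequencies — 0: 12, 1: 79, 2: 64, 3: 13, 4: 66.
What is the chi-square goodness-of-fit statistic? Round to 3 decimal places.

cat         O        E   (O−E)²/E
0          13       12     0.0833
1          83       79     0.2025
2          65       64     0.0156
3          16       13     0.6923
4          57       66     1.2273
Sum = 2.221

2.221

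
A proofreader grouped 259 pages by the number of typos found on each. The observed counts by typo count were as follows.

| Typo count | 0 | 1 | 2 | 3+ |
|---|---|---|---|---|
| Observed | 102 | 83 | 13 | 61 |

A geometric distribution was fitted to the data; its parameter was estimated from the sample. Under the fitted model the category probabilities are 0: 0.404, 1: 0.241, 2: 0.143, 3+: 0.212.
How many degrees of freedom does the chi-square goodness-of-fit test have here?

2

There are k = 4 categories and 1 parameter estimated from the data, so df = 4 − 1 − 1 = 2.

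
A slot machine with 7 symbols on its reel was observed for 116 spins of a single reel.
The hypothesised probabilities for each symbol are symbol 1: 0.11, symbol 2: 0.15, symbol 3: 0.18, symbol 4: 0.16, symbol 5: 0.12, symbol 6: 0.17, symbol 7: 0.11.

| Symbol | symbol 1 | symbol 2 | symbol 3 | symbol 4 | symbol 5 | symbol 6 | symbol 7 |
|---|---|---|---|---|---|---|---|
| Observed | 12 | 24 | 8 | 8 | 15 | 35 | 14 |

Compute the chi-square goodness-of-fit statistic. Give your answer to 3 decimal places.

28.546

Expected counts E_i = n·p_i: 116×0.11 = 12.76, 116×0.15 = 17.4, 116×0.18 = 20.88, 116×0.16 = 18.56, 116×0.12 = 13.92, 116×0.17 = 19.72, 116×0.11 = 12.76.
symbol 1: (12 − 12.76)²/12.76 = 0.5776/12.76 = 0.0453
symbol 2: (24 − 17.4)²/17.4 = 43.56/17.4 = 2.5034
symbol 3: (8 − 20.88)²/20.88 = 165.8944/20.88 = 7.9451
symbol 4: (8 − 18.56)²/18.56 = 111.5136/18.56 = 6.0083
symbol 5: (15 − 13.92)²/13.92 = 1.1664/13.92 = 0.0838
symbol 6: (35 − 19.72)²/19.72 = 233.4784/19.72 = 11.8397
symbol 7: (14 − 12.76)²/12.76 = 1.5376/12.76 = 0.1205
Sum = 28.546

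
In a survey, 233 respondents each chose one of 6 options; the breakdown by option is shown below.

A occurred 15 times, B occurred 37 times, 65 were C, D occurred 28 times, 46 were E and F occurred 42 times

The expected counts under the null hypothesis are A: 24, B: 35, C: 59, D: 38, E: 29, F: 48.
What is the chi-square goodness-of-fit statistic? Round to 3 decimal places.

17.447

χ² = (15−24)²/24 + (37−35)²/35 + (65−59)²/59 + (28−38)²/38 + (46−29)²/29 + (42−48)²/48
   = 3.3750 + 0.1143 + 0.6102 + 2.6316 + 9.9655 + 0.7500
Sum = 17.447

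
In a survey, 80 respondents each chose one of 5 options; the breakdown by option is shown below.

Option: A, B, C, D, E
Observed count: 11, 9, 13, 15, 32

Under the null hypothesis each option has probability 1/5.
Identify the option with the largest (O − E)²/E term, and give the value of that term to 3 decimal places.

Under H₀ each category has probability 1/5, so each expected count is 80/5 = 16.
A: (11 − 16)²/16 = 25/16 = 1.5625
B: (9 − 16)²/16 = 49/16 = 3.0625
C: (13 − 16)²/16 = 9/16 = 0.5625
D: (15 − 16)²/16 = 1/16 = 0.0625
E: (32 − 16)²/16 = 256/16 = 16.0000
The largest term is for E: 16.000.

E, 16.000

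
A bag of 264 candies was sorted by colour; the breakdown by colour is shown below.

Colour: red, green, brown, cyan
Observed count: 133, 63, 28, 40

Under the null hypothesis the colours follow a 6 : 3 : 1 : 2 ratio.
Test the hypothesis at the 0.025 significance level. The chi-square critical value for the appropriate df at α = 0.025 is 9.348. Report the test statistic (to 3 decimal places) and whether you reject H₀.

2.144; do not reject

Ratio total = 12. Expected counts: 264×6/12 = 132, 264×3/12 = 66, 264×1/12 = 22, 264×2/12 = 44.
χ² = (133−132)²/132 + (63−66)²/66 + (28−22)²/22 + (40−44)²/44
   = 0.0076 + 0.1364 + 1.6364 + 0.3636
Sum = 2.144
df = 3. Since 2.144 < 9.348, we do not reject H₀.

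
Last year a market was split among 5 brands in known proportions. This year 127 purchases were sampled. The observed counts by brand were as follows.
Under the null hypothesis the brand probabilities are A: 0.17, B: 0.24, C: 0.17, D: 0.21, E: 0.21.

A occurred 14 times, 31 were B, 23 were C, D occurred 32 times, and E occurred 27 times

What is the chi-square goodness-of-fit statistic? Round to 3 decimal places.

Expected counts E_i = n·p_i: 127×0.17 = 21.59, 127×0.24 = 30.48, 127×0.17 = 21.59, 127×0.21 = 26.67, 127×0.21 = 26.67.
χ² = (14−21.59)²/21.59 + (31−30.48)²/30.48 + (23−21.59)²/21.59 + (32−26.67)²/26.67 + (27−26.67)²/26.67
   = 2.6683 + 0.0089 + 0.0921 + 1.0652 + 0.0041
Sum = 3.839

3.839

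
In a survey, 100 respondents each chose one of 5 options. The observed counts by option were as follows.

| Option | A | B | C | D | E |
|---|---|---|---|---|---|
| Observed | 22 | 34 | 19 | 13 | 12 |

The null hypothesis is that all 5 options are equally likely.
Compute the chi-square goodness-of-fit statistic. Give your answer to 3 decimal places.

15.700

Expected count for each of the 5 categories: 100/5 = 20.
cat         O        E   (O−E)²/E
A          22       20     0.2000
B          34       20     9.8000
C          19       20     0.0500
D          13       20     2.4500
E          12       20     3.2000
Sum = 15.700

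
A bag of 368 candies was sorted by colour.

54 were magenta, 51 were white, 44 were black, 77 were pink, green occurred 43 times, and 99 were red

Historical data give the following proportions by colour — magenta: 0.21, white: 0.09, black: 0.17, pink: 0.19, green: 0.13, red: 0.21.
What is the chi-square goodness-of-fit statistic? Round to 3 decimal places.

29.483

Expected counts E_i = n·p_i: 368×0.21 = 77.28, 368×0.09 = 33.12, 368×0.17 = 62.56, 368×0.19 = 69.92, 368×0.13 = 47.84, 368×0.21 = 77.28.
magenta: (54 − 77.28)²/77.28 = 541.9584/77.28 = 7.0129
white: (51 − 33.12)²/33.12 = 319.6944/33.12 = 9.6526
black: (44 − 62.56)²/62.56 = 344.4736/62.56 = 5.5063
pink: (77 − 69.92)²/69.92 = 50.1264/69.92 = 0.7169
green: (43 − 47.84)²/47.84 = 23.4256/47.84 = 0.4897
red: (99 − 77.28)²/77.28 = 471.7584/77.28 = 6.1045
Sum = 29.483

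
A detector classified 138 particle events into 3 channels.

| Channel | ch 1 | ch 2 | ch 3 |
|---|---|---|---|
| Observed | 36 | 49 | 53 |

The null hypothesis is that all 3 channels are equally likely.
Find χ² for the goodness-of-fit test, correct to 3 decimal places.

Under H₀ each category has probability 1/3, so each expected count is 138/3 = 46.
χ² = (36−46)²/46 + (49−46)²/46 + (53−46)²/46
   = 2.1739 + 0.1957 + 1.0652
Sum = 3.435

3.435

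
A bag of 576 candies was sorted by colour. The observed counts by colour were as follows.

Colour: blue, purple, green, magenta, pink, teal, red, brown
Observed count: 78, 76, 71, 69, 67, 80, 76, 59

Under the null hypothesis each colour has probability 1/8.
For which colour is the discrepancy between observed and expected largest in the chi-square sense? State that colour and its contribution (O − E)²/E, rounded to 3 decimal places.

Under H₀ each category has probability 1/8, so each expected count is 576/8 = 72.
cat          O        E   (O−E)²/E
blue        78       72     0.5000
purple      76       72     0.2222
green       71       72     0.0139
magenta     69       72     0.1250
pink        67       72     0.3472
teal        80       72     0.8889
red         76       72     0.2222
brown       59       72     2.3472
The largest term is for brown: 2.347.

brown, 2.347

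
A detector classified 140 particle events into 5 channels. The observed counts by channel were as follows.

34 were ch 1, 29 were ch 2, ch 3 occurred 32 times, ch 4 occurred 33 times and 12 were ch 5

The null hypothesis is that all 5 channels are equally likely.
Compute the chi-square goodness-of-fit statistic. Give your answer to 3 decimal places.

Under H₀ each category has probability 1/5, so each expected count is 140/5 = 28.
cat         O        E   (O−E)²/E
ch 1       34       28     1.2857
ch 2       29       28     0.0357
ch 3       32       28     0.5714
ch 4       33       28     0.8929
ch 5       12       28     9.1429
Sum = 11.929

11.929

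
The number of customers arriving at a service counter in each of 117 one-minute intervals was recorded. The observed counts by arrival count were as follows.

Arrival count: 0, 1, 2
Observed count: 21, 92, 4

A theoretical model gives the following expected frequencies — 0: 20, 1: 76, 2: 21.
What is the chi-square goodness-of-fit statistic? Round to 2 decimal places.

0: (21 − 20)²/20 = 1/20 = 0.050
1: (92 − 76)²/76 = 256/76 = 3.368
2: (4 − 21)²/21 = 289/21 = 13.762
Sum = 17.18

17.18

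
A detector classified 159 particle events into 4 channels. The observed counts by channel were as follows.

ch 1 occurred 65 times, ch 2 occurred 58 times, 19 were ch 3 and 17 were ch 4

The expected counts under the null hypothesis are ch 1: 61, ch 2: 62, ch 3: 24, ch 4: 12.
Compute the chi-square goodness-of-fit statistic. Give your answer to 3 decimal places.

3.645

cat         O        E   (O−E)²/E
ch 1       65       61     0.2623
ch 2       58       62     0.2581
ch 3       19       24     1.0417
ch 4       17       12     2.0833
Sum = 3.645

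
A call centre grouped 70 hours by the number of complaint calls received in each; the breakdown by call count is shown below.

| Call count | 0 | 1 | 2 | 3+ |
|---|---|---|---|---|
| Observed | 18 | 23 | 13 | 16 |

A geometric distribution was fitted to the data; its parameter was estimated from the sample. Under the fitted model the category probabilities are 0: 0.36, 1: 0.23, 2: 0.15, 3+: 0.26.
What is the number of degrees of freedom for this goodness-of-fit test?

There are k = 4 categories and 1 parameter estimated from the data, so df = 4 − 1 − 1 = 2.

2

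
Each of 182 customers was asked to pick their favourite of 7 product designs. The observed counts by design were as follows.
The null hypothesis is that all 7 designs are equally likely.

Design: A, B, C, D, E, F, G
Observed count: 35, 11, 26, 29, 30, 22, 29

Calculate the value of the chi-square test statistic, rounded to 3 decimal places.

13.692

Expected count for each of the 7 categories: 182/7 = 26.
cat         O        E   (O−E)²/E
A          35       26     3.1154
B          11       26     8.6538
C          26       26     0.0000
D          29       26     0.3462
E          30       26     0.6154
F          22       26     0.6154
G          29       26     0.3462
Sum = 13.692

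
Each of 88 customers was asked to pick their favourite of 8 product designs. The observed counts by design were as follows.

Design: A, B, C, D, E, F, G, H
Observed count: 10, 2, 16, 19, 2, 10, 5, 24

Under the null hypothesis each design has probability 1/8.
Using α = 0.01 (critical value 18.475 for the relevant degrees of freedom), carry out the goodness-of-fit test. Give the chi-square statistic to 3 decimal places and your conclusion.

41.636; reject

Under H₀ each category has probability 1/8, so each expected count is 88/8 = 11.
A: (10 − 11)²/11 = 1/11 = 0.0909
B: (2 − 11)²/11 = 81/11 = 7.3636
C: (16 − 11)²/11 = 25/11 = 2.2727
D: (19 − 11)²/11 = 64/11 = 5.8182
E: (2 − 11)²/11 = 81/11 = 7.3636
F: (10 − 11)²/11 = 1/11 = 0.0909
G: (5 − 11)²/11 = 36/11 = 3.2727
H: (24 − 11)²/11 = 169/11 = 15.3636
Sum = 41.636
df = 7. Since 41.636 > 18.475, we reject H₀.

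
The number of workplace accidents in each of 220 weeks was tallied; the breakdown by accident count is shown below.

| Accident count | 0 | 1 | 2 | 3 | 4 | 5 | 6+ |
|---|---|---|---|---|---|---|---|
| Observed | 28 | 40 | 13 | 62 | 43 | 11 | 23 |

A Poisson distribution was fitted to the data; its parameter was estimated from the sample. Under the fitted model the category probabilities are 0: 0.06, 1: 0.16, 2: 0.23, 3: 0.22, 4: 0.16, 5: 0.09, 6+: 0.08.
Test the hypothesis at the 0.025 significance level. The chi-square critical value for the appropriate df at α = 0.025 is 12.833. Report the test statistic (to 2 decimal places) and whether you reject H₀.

56.31; reject

Expected counts E_i = n·p_i: 220×0.06 = 13.2, 220×0.16 = 35.2, 220×0.23 = 50.6, 220×0.22 = 48.4, 220×0.16 = 35.2, 220×0.09 = 19.8, 220×0.08 = 17.6.
χ² = (28−13.2)²/13.2 + (40−35.2)²/35.2 + (13−50.6)²/50.6 + (62−48.4)²/48.4 + (43−35.2)²/35.2 + (11−19.8)²/19.8 + (23−17.6)²/17.6
   = 16.594 + 0.655 + 27.940 + 3.821 + 1.728 + 3.911 + 1.657
Sum = 56.31
df = 5. Since 56.31 > 12.833, we reject H₀.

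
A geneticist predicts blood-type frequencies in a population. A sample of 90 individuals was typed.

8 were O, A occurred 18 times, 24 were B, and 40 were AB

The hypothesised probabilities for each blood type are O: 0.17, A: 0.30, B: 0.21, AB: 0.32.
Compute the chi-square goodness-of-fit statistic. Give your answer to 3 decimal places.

12.215

Expected counts E_i = n·p_i: 90×0.17 = 15.3, 90×0.30 = 27, 90×0.21 = 18.9, 90×0.32 = 28.8.
O: (8 − 15.3)²/15.3 = 53.29/15.3 = 3.4830
A: (18 − 27)²/27 = 81/27 = 3.0000
B: (24 − 18.9)²/18.9 = 26.01/18.9 = 1.3762
AB: (40 − 28.8)²/28.8 = 125.44/28.8 = 4.3556
Sum = 12.215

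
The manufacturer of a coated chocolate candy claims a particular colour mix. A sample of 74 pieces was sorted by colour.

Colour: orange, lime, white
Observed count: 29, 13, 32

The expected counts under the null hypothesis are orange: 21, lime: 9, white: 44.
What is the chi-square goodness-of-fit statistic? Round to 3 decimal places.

8.098

χ² = (29−21)²/21 + (13−9)²/9 + (32−44)²/44
   = 3.0476 + 1.7778 + 3.2727
Sum = 8.098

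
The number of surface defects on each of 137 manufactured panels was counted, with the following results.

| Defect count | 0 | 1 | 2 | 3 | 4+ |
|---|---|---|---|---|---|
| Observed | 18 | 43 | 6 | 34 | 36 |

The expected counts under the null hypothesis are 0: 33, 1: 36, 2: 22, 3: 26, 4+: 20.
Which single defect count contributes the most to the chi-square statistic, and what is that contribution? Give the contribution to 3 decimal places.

χ² = (18−33)²/33 + (43−36)²/36 + (6−22)²/22 + (34−26)²/26 + (36−20)²/20
   = 6.8182 + 1.3611 + 11.6364 + 2.4615 + 12.8000
The largest term is for 4+: 12.800.

4+, 12.800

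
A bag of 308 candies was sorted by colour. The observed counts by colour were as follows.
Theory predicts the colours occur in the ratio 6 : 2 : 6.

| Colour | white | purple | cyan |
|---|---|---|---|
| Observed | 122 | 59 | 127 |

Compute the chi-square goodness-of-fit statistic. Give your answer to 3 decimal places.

6.061

Ratio total = 14. Expected counts: 308×6/14 = 132, 308×2/14 = 44, 308×6/14 = 132.
cat         O        E   (O−E)²/E
white     122      132     0.7576
purple     59       44     5.1136
cyan      127      132     0.1894
Sum = 6.061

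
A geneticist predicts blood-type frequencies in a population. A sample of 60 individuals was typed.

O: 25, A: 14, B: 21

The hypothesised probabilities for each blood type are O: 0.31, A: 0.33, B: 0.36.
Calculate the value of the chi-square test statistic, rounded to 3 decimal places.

Expected counts E_i = n·p_i: 60×0.31 = 18.6, 60×0.33 = 19.8, 60×0.36 = 21.6.
O: (25 − 18.6)²/18.6 = 40.96/18.6 = 2.2022
A: (14 − 19.8)²/19.8 = 33.64/19.8 = 1.6990
B: (21 − 21.6)²/21.6 = 0.36/21.6 = 0.0167
Sum = 3.918

3.918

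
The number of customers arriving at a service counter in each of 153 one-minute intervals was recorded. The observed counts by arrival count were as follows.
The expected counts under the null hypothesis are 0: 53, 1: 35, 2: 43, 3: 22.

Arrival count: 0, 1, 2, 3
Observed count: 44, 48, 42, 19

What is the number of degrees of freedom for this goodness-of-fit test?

3

There are k = 4 categories and no parameters were estimated from the data, so df = 4 − 1 = 3.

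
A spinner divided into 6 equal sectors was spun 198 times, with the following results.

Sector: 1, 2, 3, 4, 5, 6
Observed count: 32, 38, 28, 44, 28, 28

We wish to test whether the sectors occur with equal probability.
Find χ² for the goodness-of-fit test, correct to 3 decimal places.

6.727

Expected count for each of the 6 categories: 198/6 = 33.
χ² = (32−33)²/33 + (38−33)²/33 + (28−33)²/33 + (44−33)²/33 + (28−33)²/33 + (28−33)²/33
   = 0.0303 + 0.7576 + 0.7576 + 3.6667 + 0.7576 + 0.7576
Sum = 6.727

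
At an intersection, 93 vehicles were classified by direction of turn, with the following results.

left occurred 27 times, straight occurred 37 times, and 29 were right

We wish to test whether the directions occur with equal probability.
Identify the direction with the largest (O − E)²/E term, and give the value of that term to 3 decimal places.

straight, 1.161

Under H₀ each category has probability 1/3, so each expected count is 93/3 = 31.
left: (27 − 31)²/31 = 16/31 = 0.5161
straight: (37 − 31)²/31 = 36/31 = 1.1613
right: (29 − 31)²/31 = 4/31 = 0.1290
The largest term is for straight: 1.161.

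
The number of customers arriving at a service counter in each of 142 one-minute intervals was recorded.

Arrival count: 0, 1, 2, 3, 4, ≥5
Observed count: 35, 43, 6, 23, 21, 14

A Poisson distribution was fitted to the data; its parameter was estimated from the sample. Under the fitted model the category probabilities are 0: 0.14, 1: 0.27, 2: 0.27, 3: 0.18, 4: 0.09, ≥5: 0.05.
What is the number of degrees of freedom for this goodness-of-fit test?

There are k = 6 categories and 1 parameter estimated from the data, so df = 6 − 1 − 1 = 4.

4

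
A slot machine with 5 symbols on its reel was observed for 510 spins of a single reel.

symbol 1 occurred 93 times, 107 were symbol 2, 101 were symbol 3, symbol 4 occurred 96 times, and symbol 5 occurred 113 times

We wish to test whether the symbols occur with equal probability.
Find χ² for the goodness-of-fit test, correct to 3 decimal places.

Expected count for each of the 5 categories: 510/5 = 102.
χ² = (93−102)²/102 + (107−102)²/102 + (101−102)²/102 + (96−102)²/102 + (113−102)²/102
   = 0.7941 + 0.2451 + 0.0098 + 0.3529 + 1.1863
Sum = 2.588

2.588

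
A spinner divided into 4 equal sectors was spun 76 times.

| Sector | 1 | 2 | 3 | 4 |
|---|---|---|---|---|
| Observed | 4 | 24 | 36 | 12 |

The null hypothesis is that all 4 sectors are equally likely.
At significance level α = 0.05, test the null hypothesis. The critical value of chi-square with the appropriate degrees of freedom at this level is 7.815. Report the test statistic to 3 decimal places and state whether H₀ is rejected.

30.947; reject

Expected count for each of the 4 categories: 76/4 = 19.
1: (4 − 19)²/19 = 225/19 = 11.8421
2: (24 − 19)²/19 = 25/19 = 1.3158
3: (36 − 19)²/19 = 289/19 = 15.2105
4: (12 − 19)²/19 = 49/19 = 2.5789
Sum = 30.947
df = 3. Since 30.947 > 7.815, we reject H₀.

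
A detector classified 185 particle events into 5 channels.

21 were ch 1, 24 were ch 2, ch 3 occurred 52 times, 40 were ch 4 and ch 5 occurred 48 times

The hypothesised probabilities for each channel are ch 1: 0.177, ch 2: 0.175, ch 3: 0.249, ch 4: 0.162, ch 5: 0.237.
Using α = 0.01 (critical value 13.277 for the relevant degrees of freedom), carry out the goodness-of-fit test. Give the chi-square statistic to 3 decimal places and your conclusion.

Expected counts E_i = n·p_i: 185×0.177 = 32.745, 185×0.175 = 32.375, 185×0.249 = 46.065, 185×0.162 = 29.97, 185×0.237 = 43.845.
χ² = (21−32.745)²/32.745 + (24−32.375)²/32.375 + (52−46.065)²/46.065 + (40−29.97)²/29.97 + (48−43.845)²/43.845
   = 4.2127 + 2.1665 + 0.7647 + 3.3567 + 0.3938
Sum = 10.894
df = 4. Since 10.894 < 13.277, we do not reject H₀.

10.894; do not reject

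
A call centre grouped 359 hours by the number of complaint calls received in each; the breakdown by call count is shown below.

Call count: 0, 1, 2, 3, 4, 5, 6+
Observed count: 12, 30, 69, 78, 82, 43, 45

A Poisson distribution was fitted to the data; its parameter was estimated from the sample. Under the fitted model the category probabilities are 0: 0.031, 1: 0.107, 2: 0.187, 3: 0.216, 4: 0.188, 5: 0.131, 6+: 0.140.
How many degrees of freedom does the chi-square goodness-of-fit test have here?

There are k = 7 categories and 1 parameter estimated from the data, so df = 7 − 1 − 1 = 5.

5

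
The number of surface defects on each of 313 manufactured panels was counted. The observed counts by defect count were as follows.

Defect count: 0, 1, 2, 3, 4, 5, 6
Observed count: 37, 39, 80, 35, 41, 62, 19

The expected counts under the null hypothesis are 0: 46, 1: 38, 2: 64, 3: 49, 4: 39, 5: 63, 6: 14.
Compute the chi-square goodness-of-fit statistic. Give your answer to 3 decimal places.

11.691

cat         O        E   (O−E)²/E
0          37       46     1.7609
1          39       38     0.0263
2          80       64     4.0000
3          35       49     4.0000
4          41       39     0.1026
5          62       63     0.0159
6          19       14     1.7857
Sum = 11.691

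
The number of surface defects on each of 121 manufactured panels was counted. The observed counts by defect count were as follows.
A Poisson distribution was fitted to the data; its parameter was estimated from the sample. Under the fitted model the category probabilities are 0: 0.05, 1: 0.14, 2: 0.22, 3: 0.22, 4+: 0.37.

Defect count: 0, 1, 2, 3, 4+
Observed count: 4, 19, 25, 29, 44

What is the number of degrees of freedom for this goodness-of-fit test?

3

There are k = 5 categories and 1 parameter estimated from the data, so df = 5 − 1 − 1 = 3.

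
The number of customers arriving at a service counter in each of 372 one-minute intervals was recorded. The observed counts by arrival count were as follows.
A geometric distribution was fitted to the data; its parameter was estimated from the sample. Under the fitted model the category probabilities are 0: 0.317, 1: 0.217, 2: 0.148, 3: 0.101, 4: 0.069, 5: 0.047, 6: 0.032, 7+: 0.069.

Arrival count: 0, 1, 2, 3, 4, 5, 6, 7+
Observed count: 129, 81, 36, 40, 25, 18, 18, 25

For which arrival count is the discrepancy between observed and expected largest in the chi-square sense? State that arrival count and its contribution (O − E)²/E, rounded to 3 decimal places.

Expected counts E_i = n·p_i: 372×0.317 = 117.924, 372×0.217 = 80.724, 372×0.148 = 55.056, 372×0.101 = 37.572, 372×0.069 = 25.668, 372×0.047 = 17.484, 372×0.032 = 11.904, 372×0.069 = 25.668.
0: (129 − 117.924)²/117.924 = 122.677776/117.924 = 1.0403
1: (81 − 80.724)²/80.724 = 0.076176/80.724 = 0.0009
2: (36 − 55.056)²/55.056 = 363.131136/55.056 = 6.5957
3: (40 − 37.572)²/37.572 = 5.895184/37.572 = 0.1569
4: (25 − 25.668)²/25.668 = 0.446224/25.668 = 0.0174
5: (18 − 17.484)²/17.484 = 0.266256/17.484 = 0.0152
6: (18 − 11.904)²/11.904 = 37.161216/11.904 = 3.1217
7+: (25 − 25.668)²/25.668 = 0.446224/25.668 = 0.0174
The largest term is for 2: 6.596.

2, 6.596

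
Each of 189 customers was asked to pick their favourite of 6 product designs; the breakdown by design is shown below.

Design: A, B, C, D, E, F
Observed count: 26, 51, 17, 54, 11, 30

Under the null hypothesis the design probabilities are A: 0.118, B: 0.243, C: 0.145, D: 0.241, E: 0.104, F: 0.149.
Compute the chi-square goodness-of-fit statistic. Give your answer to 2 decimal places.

10.62

Expected counts E_i = n·p_i: 189×0.118 = 22.302, 189×0.243 = 45.927, 189×0.145 = 27.405, 189×0.241 = 45.549, 189×0.104 = 19.656, 189×0.149 = 28.161.
cat         O        E   (O−E)²/E
A          26   22.302      0.613
B          51   45.927      0.560
C          17   27.405      3.951
D          54   45.549      1.568
E          11   19.656      3.812
F          30   28.161      0.120
Sum = 10.62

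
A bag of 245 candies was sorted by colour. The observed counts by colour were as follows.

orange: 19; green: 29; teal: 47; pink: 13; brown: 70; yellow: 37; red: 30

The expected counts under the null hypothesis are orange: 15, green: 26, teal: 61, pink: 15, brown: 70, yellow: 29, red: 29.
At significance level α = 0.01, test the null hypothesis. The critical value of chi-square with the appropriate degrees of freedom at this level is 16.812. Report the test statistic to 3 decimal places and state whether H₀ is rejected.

cat         O        E   (O−E)²/E
orange     19       15     1.0667
green      29       26     0.3462
teal       47       61     3.2131
pink       13       15     0.2667
brown      70       70     0.0000
yellow     37       29     2.2069
red        30       29     0.0345
Sum = 7.134
df = 6. Since 7.134 < 16.812, we do not reject H₀.

7.134; do not reject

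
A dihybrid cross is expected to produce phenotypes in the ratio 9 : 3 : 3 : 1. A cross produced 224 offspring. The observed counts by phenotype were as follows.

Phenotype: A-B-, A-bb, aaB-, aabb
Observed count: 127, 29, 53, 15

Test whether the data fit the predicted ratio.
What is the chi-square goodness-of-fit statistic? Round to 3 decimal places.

Ratio total = 16. Expected counts: 224×9/16 = 126, 224×3/16 = 42, 224×3/16 = 42, 224×1/16 = 14.
cat         O        E   (O−E)²/E
A-B-      127      126     0.0079
A-bb       29       42     4.0238
aaB-       53       42     2.8810
aabb       15       14     0.0714
Sum = 6.984

6.984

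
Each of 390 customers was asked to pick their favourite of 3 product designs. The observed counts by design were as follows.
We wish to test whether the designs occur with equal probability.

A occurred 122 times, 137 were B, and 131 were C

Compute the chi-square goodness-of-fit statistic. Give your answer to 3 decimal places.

0.877

Expected count for each of the 3 categories: 390/3 = 130.
A: (122 − 130)²/130 = 64/130 = 0.4923
B: (137 − 130)²/130 = 49/130 = 0.3769
C: (131 − 130)²/130 = 1/130 = 0.0077
Sum = 0.877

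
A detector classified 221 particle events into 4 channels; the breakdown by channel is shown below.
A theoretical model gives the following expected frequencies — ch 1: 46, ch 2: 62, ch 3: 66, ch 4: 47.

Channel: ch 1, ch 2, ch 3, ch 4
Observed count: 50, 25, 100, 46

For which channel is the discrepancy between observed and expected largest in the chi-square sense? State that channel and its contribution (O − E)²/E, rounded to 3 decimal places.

ch 2, 22.081

χ² = (50−46)²/46 + (25−62)²/62 + (100−66)²/66 + (46−47)²/47
   = 0.3478 + 22.0806 + 17.5152 + 0.0213
The largest term is for ch 2: 22.081.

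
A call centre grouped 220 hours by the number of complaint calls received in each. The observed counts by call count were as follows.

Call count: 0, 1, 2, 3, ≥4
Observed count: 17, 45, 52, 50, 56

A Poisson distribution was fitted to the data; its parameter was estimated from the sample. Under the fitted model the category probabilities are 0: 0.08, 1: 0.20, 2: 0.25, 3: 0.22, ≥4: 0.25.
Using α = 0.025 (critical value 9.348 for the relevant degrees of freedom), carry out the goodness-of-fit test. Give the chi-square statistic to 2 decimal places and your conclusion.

0.28; do not reject

Expected counts E_i = n·p_i: 220×0.08 = 17.6, 220×0.20 = 44, 220×0.25 = 55, 220×0.22 = 48.4, 220×0.25 = 55.
χ² = (17−17.6)²/17.6 + (45−44)²/44 + (52−55)²/55 + (50−48.4)²/48.4 + (56−55)²/55
   = 0.020 + 0.023 + 0.164 + 0.053 + 0.018
Sum = 0.28
df = 3. Since 0.28 < 9.348, we do not reject H₀.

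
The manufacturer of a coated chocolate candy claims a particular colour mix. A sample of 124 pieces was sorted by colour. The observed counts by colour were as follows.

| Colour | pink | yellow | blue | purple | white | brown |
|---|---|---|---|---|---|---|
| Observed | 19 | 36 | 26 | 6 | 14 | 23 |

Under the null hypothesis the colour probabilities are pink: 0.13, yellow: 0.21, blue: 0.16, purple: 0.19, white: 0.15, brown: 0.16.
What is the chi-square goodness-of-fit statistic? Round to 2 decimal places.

Expected counts E_i = n·p_i: 124×0.13 = 16.12, 124×0.21 = 26.04, 124×0.16 = 19.84, 124×0.19 = 23.56, 124×0.15 = 18.6, 124×0.16 = 19.84.
cat         O        E   (O−E)²/E
pink       19    16.12      0.515
yellow     36    26.04      3.810
blue       26    19.84      1.913
purple      6    23.56     13.088
white      14     18.6      1.138
brown      23    19.84      0.503
Sum = 20.97

20.97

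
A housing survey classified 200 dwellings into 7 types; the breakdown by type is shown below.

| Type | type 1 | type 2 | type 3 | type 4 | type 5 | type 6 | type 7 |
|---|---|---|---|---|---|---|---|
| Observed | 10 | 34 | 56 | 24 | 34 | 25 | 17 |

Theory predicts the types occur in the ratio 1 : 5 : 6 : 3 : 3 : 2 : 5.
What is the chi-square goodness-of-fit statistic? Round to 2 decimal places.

Ratio total = 25. Expected counts: 200×1/25 = 8, 200×5/25 = 40, 200×6/25 = 48, 200×3/25 = 24, 200×3/25 = 24, 200×2/25 = 16, 200×5/25 = 40.
χ² = (10−8)²/8 + (34−40)²/40 + (56−48)²/48 + (24−24)²/24 + (34−24)²/24 + (25−16)²/16 + (17−40)²/40
   = 0.500 + 0.900 + 1.333 + 0.000 + 4.167 + 5.063 + 13.225
Sum = 25.19

25.19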